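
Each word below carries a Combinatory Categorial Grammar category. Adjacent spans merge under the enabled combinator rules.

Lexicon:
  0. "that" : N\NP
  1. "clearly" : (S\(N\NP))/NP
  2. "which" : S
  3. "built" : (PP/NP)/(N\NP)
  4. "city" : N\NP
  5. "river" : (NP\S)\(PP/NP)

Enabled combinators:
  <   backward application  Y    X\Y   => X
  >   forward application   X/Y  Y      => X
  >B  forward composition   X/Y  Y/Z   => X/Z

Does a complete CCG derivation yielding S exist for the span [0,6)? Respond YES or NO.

[0,6] S   <
  [0,1] "that" : N\NP
  [1,6] S\(N\NP)   >
    [1,2] "clearly" : (S\(N\NP))/NP
    [2,6] NP   <
      [2,3] "which" : S
      [3,6] NP\S   <
        [3,5] PP/NP   >
          [3,4] "built" : (PP/NP)/(N\NP)
          [4,5] "city" : N\NP
        [5,6] "river" : (NP\S)\(PP/NP)

YES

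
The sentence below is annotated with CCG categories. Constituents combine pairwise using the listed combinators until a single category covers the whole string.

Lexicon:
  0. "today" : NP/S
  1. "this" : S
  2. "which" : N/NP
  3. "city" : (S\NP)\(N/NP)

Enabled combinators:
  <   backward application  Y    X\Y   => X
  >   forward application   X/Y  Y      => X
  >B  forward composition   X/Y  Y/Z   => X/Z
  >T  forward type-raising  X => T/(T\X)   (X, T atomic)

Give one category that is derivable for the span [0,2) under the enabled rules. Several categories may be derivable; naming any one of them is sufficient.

NP

[0,4] S   <
  [0,2] NP   >
    [0,1] "today" : NP/S
    [1,2] "this" : S
  [2,4] S\NP   <
    [2,3] "which" : N/NP
    [3,4] "city" : (S\NP)\(N/NP)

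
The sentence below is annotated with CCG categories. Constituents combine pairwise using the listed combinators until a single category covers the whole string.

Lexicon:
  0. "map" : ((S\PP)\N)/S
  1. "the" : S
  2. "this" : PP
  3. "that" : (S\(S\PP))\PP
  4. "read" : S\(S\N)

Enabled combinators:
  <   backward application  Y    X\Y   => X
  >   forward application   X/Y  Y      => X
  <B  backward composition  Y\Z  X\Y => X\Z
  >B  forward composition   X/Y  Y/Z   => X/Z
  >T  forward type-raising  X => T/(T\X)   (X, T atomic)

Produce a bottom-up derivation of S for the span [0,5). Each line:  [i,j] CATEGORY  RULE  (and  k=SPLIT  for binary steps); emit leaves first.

[0,5] S   <
  [0,4] S\N   <B
    [0,2] (S\PP)\N   >
      [0,1] "map" : ((S\PP)\N)/S
      [1,2] "the" : S
    [2,4] S\(S\PP)   <
      [2,3] "this" : PP
      [3,4] "that" : (S\(S\PP))\PP
  [4,5] "read" : S\(S\N)

[0,1] ((S\PP)\N)/S  lex  "map"
[1,2] S  lex  "the"
[0,2] (S\PP)\N  >  k=1
[2,3] PP  lex  "this"
[3,4] (S\(S\PP))\PP  lex  "that"
[2,4] S\(S\PP)  <  k=3
[0,4] S\N  <B  k=2
[4,5] S\(S\N)  lex  "read"
[0,5] S  <  k=4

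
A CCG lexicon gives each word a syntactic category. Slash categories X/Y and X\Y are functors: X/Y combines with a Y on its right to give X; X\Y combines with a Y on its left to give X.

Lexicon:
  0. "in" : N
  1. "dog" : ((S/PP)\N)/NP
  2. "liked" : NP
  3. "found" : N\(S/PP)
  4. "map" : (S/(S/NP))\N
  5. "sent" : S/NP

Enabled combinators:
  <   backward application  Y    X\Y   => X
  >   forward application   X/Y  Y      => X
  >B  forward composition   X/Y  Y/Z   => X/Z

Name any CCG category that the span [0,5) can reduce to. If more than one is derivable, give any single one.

S/(S/NP)

[0,6] S   >
  [0,5] S/(S/NP)   <
    [0,4] N   <
      [0,3] S/PP   <
        [0,1] "in" : N
        [1,3] (S/PP)\N   >
          [1,2] "dog" : ((S/PP)\N)/NP
          [2,3] "liked" : NP
      [3,4] "found" : N\(S/PP)
    [4,5] "map" : (S/(S/NP))\N
  [5,6] "sent" : S/NP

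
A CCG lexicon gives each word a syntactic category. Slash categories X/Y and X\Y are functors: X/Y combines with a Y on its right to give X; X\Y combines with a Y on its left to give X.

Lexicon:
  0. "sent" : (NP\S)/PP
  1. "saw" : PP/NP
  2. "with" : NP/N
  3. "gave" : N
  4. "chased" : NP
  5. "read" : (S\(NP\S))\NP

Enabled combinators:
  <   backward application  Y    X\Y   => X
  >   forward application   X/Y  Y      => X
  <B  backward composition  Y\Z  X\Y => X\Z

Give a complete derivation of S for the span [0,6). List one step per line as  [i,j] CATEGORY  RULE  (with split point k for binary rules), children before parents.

[0,6] S   <
  [0,4] NP\S   >
    [0,1] "sent" : (NP\S)/PP
    [1,4] PP   >
      [1,2] "saw" : PP/NP
      [2,4] NP   >
        [2,3] "with" : NP/N
        [3,4] "gave" : N
  [4,6] S\(NP\S)   <
    [4,5] "chased" : NP
    [5,6] "read" : (S\(NP\S))\NP

[0,1] (NP\S)/PP  lex  "sent"
[1,2] PP/NP  lex  "saw"
[2,3] NP/N  lex  "with"
[3,4] N  lex  "gave"
[2,4] NP  >  k=3
[1,4] PP  >  k=2
[0,4] NP\S  >  k=1
[4,5] NP  lex  "chased"
[5,6] (S\(NP\S))\NP  lex  "read"
[4,6] S\(NP\S)  <  k=5
[0,6] S  <  k=4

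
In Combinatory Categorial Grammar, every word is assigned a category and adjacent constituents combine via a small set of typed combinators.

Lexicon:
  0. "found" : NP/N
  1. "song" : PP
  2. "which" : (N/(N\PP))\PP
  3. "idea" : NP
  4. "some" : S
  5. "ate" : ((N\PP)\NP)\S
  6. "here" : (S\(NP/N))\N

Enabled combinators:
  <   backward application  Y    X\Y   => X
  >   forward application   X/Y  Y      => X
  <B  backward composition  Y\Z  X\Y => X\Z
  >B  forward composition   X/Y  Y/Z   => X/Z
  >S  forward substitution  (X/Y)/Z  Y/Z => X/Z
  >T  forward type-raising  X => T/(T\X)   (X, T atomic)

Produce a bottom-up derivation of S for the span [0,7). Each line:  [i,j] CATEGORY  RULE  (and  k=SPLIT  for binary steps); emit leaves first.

[0,7] S   <
  [0,1] "found" : NP/N
  [1,7] S\(NP/N)   <
    [1,6] N   >
      [1,3] N/(N\PP)   <
        [1,2] "song" : PP
        [2,3] "which" : (N/(N\PP))\PP
      [3,6] N\PP   <
        [3,4] "idea" : NP
        [4,6] (N\PP)\NP   <
          [4,5] "some" : S
          [5,6] "ate" : ((N\PP)\NP)\S
    [6,7] "here" : (S\(NP/N))\N

[0,1] NP/N  lex  "found"
[1,2] PP  lex  "song"
[2,3] (N/(N\PP))\PP  lex  "which"
[1,3] N/(N\PP)  <  k=2
[3,4] NP  lex  "idea"
[4,5] S  lex  "some"
[5,6] ((N\PP)\NP)\S  lex  "ate"
[4,6] (N\PP)\NP  <  k=5
[3,6] N\PP  <  k=4
[1,6] N  >  k=3
[6,7] (S\(NP/N))\N  lex  "here"
[1,7] S\(NP/N)  <  k=6
[0,7] S  <  k=1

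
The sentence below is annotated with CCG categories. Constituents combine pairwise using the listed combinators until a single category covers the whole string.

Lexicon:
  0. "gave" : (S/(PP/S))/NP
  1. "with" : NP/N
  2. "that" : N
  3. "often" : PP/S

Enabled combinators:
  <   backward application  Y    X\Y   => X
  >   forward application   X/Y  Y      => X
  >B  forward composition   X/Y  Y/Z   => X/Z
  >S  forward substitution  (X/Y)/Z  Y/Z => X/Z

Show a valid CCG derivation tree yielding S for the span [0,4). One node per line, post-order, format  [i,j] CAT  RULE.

[0,4] S   >
  [0,3] S/(PP/S)   >
    [0,1] "gave" : (S/(PP/S))/NP
    [1,3] NP   >
      [1,2] "with" : NP/N
      [2,3] "that" : N
  [3,4] "often" : PP/S

[0,1] (S/(PP/S))/NP  lex  "gave"
[1,2] NP/N  lex  "with"
[2,3] N  lex  "that"
[1,3] NP  >  k=2
[0,3] S/(PP/S)  >  k=1
[3,4] PP/S  lex  "often"
[0,4] S  >  k=3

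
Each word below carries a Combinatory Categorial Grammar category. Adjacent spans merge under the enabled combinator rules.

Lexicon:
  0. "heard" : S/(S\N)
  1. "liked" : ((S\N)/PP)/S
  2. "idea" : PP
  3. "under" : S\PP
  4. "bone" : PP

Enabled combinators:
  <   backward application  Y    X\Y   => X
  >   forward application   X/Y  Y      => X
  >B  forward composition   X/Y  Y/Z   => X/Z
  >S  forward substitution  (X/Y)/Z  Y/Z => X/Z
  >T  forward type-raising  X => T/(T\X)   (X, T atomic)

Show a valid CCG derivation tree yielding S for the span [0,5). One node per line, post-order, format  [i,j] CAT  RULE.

[0,5] S   >
  [0,1] "heard" : S/(S\N)
  [1,5] S\N   >
    [1,4] (S\N)/PP   >
      [1,2] "liked" : ((S\N)/PP)/S
      [2,4] S   >
        [2,3] S/(S\PP)   >T
          [2,3] "idea" : PP
        [3,4] "under" : S\PP
    [4,5] "bone" : PP

[0,1] S/(S\N)  lex  "heard"
[1,2] ((S\N)/PP)/S  lex  "liked"
[2,3] PP  lex  "idea"
[2,3] S/(S\PP)  >T
[3,4] S\PP  lex  "under"
[2,4] S  >  k=3
[1,4] (S\N)/PP  >  k=2
[4,5] PP  lex  "bone"
[1,5] S\N  >  k=4
[0,5] S  >  k=1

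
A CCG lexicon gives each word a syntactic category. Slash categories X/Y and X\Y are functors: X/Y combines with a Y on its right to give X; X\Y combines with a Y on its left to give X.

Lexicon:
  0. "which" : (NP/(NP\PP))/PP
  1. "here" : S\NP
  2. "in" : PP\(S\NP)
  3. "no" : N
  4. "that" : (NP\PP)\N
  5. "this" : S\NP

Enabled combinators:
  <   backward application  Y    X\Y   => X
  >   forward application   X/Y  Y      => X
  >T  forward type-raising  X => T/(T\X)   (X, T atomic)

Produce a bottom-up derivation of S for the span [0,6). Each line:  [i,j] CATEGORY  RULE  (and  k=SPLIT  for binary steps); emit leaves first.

[0,6] S   <
  [0,5] NP   >
    [0,3] NP/(NP\PP)   >
      [0,1] "which" : (NP/(NP\PP))/PP
      [1,3] PP   <
        [1,2] "here" : S\NP
        [2,3] "in" : PP\(S\NP)
    [3,5] NP\PP   <
      [3,4] "no" : N
      [4,5] "that" : (NP\PP)\N
  [5,6] "this" : S\NP

[0,1] (NP/(NP\PP))/PP  lex  "which"
[1,2] S\NP  lex  "here"
[2,3] PP\(S\NP)  lex  "in"
[1,3] PP  <  k=2
[0,3] NP/(NP\PP)  >  k=1
[3,4] N  lex  "no"
[4,5] (NP\PP)\N  lex  "that"
[3,5] NP\PP  <  k=4
[0,5] NP  >  k=3
[5,6] S\NP  lex  "this"
[0,6] S  <  k=5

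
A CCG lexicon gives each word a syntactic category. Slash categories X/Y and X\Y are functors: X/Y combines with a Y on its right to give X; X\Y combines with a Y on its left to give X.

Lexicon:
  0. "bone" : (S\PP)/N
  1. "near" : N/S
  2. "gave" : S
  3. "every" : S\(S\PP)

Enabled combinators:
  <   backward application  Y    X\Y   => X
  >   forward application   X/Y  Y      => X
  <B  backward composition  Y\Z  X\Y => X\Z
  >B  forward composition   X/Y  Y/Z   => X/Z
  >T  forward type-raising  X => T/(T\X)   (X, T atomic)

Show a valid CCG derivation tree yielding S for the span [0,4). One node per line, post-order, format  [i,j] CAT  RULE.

[0,4] S   <
  [0,3] S\PP   >
    [0,1] "bone" : (S\PP)/N
    [1,3] N   >
      [1,2] "near" : N/S
      [2,3] "gave" : S
  [3,4] "every" : S\(S\PP)

[0,1] (S\PP)/N  lex  "bone"
[1,2] N/S  lex  "near"
[2,3] S  lex  "gave"
[1,3] N  >  k=2
[0,3] S\PP  >  k=1
[3,4] S\(S\PP)  lex  "every"
[0,4] S  <  k=3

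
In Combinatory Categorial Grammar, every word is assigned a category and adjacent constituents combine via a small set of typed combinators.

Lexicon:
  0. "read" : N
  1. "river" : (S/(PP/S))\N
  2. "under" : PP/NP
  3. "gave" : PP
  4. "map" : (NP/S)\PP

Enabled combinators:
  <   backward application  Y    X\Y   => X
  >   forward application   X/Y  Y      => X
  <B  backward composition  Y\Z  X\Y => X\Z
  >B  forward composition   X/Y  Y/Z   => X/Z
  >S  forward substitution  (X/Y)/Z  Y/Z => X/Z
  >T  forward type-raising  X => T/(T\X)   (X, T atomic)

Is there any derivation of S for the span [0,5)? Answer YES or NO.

YES

[0,5] S   >
  [0,2] S/(PP/S)   <
    [0,1] "read" : N
    [1,2] "river" : (S/(PP/S))\N
  [2,5] PP/S   >B
    [2,3] "under" : PP/NP
    [3,5] NP/S   <
      [3,4] "gave" : PP
      [4,5] "map" : (NP/S)\PP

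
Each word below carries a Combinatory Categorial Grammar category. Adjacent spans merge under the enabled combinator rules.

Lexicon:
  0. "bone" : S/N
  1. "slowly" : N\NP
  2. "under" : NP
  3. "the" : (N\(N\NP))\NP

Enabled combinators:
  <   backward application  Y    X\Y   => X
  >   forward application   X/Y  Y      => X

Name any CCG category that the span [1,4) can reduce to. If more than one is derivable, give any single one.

N

[0,4] S   >
  [0,1] "bone" : S/N
  [1,4] N   <
    [1,2] "slowly" : N\NP
    [2,4] N\(N\NP)   <
      [2,3] "under" : NP
      [3,4] "the" : (N\(N\NP))\NP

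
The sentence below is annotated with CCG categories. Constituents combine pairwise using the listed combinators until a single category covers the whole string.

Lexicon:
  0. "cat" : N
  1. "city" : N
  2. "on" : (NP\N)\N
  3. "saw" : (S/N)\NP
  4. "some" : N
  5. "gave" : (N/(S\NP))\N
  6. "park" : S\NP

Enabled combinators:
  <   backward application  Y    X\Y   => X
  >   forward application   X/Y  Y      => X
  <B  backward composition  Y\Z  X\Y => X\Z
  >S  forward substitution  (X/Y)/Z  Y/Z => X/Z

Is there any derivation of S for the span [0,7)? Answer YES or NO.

YES

[0,7] S   >
  [0,4] S/N   <
    [0,3] NP   <
      [0,1] "cat" : N
      [1,3] NP\N   <
        [1,2] "city" : N
        [2,3] "on" : (NP\N)\N
    [3,4] "saw" : (S/N)\NP
  [4,7] N   >
    [4,6] N/(S\NP)   <
      [4,5] "some" : N
      [5,6] "gave" : (N/(S\NP))\N
    [6,7] "park" : S\NP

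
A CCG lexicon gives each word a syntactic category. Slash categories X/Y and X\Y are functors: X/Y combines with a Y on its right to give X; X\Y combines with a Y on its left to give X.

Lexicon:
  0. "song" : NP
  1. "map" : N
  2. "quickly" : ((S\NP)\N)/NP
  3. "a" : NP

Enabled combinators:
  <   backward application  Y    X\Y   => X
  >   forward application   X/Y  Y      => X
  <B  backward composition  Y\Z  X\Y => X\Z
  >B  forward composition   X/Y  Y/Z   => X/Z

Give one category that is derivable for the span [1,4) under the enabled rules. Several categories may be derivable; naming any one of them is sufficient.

[0,4] S   <
  [0,1] "song" : NP
  [1,4] S\NP   <
    [1,2] "map" : N
    [2,4] (S\NP)\N   >
      [2,3] "quickly" : ((S\NP)\N)/NP
      [3,4] "a" : NP

S\NP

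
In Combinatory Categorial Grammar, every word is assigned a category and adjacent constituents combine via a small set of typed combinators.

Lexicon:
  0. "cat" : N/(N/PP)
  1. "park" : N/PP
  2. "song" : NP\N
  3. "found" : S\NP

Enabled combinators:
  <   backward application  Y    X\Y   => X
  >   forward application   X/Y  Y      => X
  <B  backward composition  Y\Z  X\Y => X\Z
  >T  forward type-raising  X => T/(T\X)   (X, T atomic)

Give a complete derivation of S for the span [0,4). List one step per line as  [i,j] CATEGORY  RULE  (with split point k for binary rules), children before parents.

[0,4] S   <
  [0,2] N   >
    [0,1] "cat" : N/(N/PP)
    [1,2] "park" : N/PP
  [2,4] S\N   <B
    [2,3] "song" : NP\N
    [3,4] "found" : S\NP

[0,1] N/(N/PP)  lex  "cat"
[1,2] N/PP  lex  "park"
[0,2] N  >  k=1
[2,3] NP\N  lex  "song"
[3,4] S\NP  lex  "found"
[2,4] S\N  <B  k=3
[0,4] S  <  k=2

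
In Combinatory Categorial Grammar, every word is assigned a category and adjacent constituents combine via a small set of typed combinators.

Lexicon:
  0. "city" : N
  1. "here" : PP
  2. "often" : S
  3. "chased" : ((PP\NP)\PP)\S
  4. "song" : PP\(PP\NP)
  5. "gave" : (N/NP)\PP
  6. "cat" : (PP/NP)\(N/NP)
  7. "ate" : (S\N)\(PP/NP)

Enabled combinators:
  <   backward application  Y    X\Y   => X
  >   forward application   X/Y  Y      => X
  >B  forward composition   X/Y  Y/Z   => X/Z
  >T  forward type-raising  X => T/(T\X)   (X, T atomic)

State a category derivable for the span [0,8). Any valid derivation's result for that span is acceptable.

[0,8] S   <
  [0,1] "city" : N
  [1,8] S\N   <
    [1,7] PP/NP   <
      [1,6] N/NP   <
        [1,5] PP   <
          [1,4] PP\NP   <
            [1,2] "here" : PP
            [2,4] (PP\NP)\PP   <
              [2,3] "often" : S
              [3,4] "chased" : ((PP\NP)\PP)\S
          [4,5] "song" : PP\(PP\NP)
        [5,6] "gave" : (N/NP)\PP
      [6,7] "cat" : (PP/NP)\(N/NP)
    [7,8] "ate" : (S\N)\(PP/NP)

S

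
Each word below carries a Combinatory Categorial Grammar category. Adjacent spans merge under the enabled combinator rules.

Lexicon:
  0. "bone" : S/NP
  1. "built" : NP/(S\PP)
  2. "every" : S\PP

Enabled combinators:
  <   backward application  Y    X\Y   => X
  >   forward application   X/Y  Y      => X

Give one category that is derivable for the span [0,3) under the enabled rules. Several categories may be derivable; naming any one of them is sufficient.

[0,3] S   >
  [0,1] "bone" : S/NP
  [1,3] NP   >
    [1,2] "built" : NP/(S\PP)
    [2,3] "every" : S\PP

S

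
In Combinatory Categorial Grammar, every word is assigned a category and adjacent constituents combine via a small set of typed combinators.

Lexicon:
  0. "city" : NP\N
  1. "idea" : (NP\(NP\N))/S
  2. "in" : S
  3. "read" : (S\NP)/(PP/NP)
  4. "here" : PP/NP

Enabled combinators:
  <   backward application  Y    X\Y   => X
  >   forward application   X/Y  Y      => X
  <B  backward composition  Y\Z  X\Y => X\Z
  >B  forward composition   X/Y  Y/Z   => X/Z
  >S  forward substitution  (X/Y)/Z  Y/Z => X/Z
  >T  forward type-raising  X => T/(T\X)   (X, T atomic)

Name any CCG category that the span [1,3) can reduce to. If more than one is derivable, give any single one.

[0,5] S   <
  [0,3] NP   <
    [0,1] "city" : NP\N
    [1,3] NP\(NP\N)   >
      [1,2] "idea" : (NP\(NP\N))/S
      [2,3] "in" : S
  [3,5] S\NP   >
    [3,4] "read" : (S\NP)/(PP/NP)
    [4,5] "here" : PP/NP

NP\(NP\N)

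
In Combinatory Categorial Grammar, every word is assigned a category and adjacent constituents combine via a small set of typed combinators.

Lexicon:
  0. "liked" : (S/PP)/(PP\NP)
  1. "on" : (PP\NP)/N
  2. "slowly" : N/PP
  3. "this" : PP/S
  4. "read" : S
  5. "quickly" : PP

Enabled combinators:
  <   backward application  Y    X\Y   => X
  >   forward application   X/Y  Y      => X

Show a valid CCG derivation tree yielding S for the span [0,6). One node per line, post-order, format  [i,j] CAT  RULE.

[0,6] S   >
  [0,5] S/PP   >
    [0,1] "liked" : (S/PP)/(PP\NP)
    [1,5] PP\NP   >
      [1,2] "on" : (PP\NP)/N
      [2,5] N   >
        [2,3] "slowly" : N/PP
        [3,5] PP   >
          [3,4] "this" : PP/S
          [4,5] "read" : S
  [5,6] "quickly" : PP

[0,1] (S/PP)/(PP\NP)  lex  "liked"
[1,2] (PP\NP)/N  lex  "on"
[2,3] N/PP  lex  "slowly"
[3,4] PP/S  lex  "this"
[4,5] S  lex  "read"
[3,5] PP  >  k=4
[2,5] N  >  k=3
[1,5] PP\NP  >  k=2
[0,5] S/PP  >  k=1
[5,6] PP  lex  "quickly"
[0,6] S  >  k=5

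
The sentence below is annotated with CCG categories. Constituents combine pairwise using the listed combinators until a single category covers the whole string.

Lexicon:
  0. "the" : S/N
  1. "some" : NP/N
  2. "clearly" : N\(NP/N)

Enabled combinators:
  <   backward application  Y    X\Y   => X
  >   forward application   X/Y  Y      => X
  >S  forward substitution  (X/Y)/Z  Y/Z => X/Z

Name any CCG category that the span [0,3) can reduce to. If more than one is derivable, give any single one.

[0,3] S   >
  [0,1] "the" : S/N
  [1,3] N   <
    [1,2] "some" : NP/N
    [2,3] "clearly" : N\(NP/N)

S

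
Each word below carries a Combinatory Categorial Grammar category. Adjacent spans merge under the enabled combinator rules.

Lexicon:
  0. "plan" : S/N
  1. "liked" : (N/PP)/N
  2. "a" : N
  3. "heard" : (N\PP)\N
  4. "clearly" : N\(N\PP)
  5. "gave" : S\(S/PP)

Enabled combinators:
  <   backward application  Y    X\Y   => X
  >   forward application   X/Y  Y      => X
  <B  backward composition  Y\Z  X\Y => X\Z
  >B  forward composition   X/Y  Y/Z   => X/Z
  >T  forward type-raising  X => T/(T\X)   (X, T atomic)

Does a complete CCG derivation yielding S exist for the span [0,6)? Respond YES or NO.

YES

[0,6] S   <
  [0,5] S/PP   >B
    [0,1] "plan" : S/N
    [1,5] N/PP   >
      [1,2] "liked" : (N/PP)/N
      [2,5] N   <
        [2,4] N\PP   <
          [2,3] "a" : N
          [3,4] "heard" : (N\PP)\N
        [4,5] "clearly" : N\(N\PP)
  [5,6] "gave" : S\(S/PP)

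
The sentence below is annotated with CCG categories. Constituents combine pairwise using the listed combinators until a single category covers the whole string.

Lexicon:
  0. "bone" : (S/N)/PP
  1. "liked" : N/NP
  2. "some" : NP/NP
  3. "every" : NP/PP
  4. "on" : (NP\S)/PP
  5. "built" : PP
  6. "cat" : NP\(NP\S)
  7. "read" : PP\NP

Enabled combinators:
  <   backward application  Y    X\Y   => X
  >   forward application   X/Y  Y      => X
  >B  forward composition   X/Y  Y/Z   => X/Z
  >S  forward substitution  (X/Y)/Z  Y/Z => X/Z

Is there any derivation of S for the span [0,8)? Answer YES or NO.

[0,8] S   >
  [0,4] S/PP   >S
    [0,1] "bone" : (S/N)/PP
    [1,4] N/PP   >B
      [1,3] N/NP   >B
        [1,2] "liked" : N/NP
        [2,3] "some" : NP/NP
      [3,4] "every" : NP/PP
  [4,8] PP   <
    [4,7] NP   <
      [4,6] NP\S   >
        [4,5] "on" : (NP\S)/PP
        [5,6] "built" : PP
      [6,7] "cat" : NP\(NP\S)
    [7,8] "read" : PP\NP

YES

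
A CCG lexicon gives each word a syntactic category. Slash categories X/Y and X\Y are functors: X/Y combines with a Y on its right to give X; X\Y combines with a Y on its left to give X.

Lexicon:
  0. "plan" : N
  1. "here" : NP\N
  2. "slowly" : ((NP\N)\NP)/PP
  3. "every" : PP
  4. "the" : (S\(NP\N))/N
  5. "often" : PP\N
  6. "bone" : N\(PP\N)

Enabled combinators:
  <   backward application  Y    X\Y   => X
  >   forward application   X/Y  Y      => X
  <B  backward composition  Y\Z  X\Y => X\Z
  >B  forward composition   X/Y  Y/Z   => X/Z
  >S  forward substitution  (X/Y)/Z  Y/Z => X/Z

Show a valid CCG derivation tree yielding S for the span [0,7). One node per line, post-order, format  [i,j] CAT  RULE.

[0,7] S   <
  [0,4] NP\N   <
    [0,2] NP   <
      [0,1] "plan" : N
      [1,2] "here" : NP\N
    [2,4] (NP\N)\NP   >
      [2,3] "slowly" : ((NP\N)\NP)/PP
      [3,4] "every" : PP
  [4,7] S\(NP\N)   >
    [4,5] "the" : (S\(NP\N))/N
    [5,7] N   <
      [5,6] "often" : PP\N
      [6,7] "bone" : N\(PP\N)

[0,1] N  lex  "plan"
[1,2] NP\N  lex  "here"
[0,2] NP  <  k=1
[2,3] ((NP\N)\NP)/PP  lex  "slowly"
[3,4] PP  lex  "every"
[2,4] (NP\N)\NP  >  k=3
[0,4] NP\N  <  k=2
[4,5] (S\(NP\N))/N  lex  "the"
[5,6] PP\N  lex  "often"
[6,7] N\(PP\N)  lex  "bone"
[5,7] N  <  k=6
[4,7] S\(NP\N)  >  k=5
[0,7] S  <  k=4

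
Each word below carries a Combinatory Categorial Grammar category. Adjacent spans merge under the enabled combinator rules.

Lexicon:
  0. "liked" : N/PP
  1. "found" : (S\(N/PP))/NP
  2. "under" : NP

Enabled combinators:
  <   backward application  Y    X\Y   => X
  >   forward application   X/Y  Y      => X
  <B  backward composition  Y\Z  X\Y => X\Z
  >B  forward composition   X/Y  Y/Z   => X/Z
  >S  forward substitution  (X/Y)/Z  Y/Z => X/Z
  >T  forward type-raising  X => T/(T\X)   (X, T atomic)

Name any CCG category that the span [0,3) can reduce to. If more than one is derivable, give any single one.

S

[0,3] S   <
  [0,1] "liked" : N/PP
  [1,3] S\(N/PP)   >
    [1,2] "found" : (S\(N/PP))/NP
    [2,3] "under" : NP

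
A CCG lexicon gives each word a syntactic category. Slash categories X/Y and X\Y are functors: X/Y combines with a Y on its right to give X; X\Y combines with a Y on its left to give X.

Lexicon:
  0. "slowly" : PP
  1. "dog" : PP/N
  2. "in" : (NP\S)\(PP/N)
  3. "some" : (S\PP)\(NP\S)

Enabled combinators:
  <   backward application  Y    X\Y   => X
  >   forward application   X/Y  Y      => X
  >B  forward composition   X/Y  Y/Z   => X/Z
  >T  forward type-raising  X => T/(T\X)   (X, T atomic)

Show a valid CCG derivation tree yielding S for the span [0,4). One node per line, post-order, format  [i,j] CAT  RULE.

[0,1] PP  lex  "slowly"
[0,1] S/(S\PP)  >T
[1,2] PP/N  lex  "dog"
[2,3] (NP\S)\(PP/N)  lex  "in"
[1,3] NP\S  <  k=2
[3,4] (S\PP)\(NP\S)  lex  "some"
[1,4] S\PP  <  k=3
[0,4] S  >  k=1

[0,4] S   >
  [0,1] S/(S\PP)   >T
    [0,1] "slowly" : PP
  [1,4] S\PP   <
    [1,3] NP\S   <
      [1,2] "dog" : PP/N
      [2,3] "in" : (NP\S)\(PP/N)
    [3,4] "some" : (S\PP)\(NP\S)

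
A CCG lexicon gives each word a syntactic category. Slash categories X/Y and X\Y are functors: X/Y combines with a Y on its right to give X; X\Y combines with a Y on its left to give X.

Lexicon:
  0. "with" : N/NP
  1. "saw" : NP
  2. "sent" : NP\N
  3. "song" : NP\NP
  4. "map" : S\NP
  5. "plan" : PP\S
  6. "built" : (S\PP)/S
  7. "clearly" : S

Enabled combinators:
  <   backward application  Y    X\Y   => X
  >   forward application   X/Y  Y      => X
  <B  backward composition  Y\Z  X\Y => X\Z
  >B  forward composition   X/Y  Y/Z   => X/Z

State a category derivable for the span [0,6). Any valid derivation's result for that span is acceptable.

PP

[0,8] S   <
  [0,6] PP   <
    [0,5] S   <
      [0,4] NP   <
        [0,2] N   >
          [0,1] "with" : N/NP
          [1,2] "saw" : NP
        [2,4] NP\N   <B
          [2,3] "sent" : NP\N
          [3,4] "song" : NP\NP
      [4,5] "map" : S\NP
    [5,6] "plan" : PP\S
  [6,8] S\PP   >
    [6,7] "built" : (S\PP)/S
    [7,8] "clearly" : S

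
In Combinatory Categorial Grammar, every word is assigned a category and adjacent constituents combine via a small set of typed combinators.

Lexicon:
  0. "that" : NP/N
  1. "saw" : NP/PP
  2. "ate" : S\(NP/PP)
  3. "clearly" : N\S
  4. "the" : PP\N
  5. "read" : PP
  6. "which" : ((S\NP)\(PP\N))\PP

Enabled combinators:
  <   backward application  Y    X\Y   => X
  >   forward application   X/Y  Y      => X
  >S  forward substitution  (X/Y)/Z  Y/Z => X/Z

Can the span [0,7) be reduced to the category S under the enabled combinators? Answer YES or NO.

YES

[0,7] S   <
  [0,4] NP   >
    [0,1] "that" : NP/N
    [1,4] N   <
      [1,3] S   <
        [1,2] "saw" : NP/PP
        [2,3] "ate" : S\(NP/PP)
      [3,4] "clearly" : N\S
  [4,7] S\NP   <
    [4,5] "the" : PP\N
    [5,7] (S\NP)\(PP\N)   <
      [5,6] "read" : PP
      [6,7] "which" : ((S\NP)\(PP\N))\PP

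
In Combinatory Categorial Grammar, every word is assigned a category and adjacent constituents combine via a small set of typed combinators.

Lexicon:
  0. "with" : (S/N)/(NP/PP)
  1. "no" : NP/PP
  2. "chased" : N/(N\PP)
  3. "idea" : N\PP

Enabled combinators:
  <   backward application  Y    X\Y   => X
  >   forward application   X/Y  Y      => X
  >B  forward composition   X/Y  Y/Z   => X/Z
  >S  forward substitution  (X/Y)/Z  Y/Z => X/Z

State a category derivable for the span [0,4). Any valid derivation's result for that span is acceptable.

[0,4] S   >
  [0,2] S/N   >
    [0,1] "with" : (S/N)/(NP/PP)
    [1,2] "no" : NP/PP
  [2,4] N   >
    [2,3] "chased" : N/(N\PP)
    [3,4] "idea" : N\PP

S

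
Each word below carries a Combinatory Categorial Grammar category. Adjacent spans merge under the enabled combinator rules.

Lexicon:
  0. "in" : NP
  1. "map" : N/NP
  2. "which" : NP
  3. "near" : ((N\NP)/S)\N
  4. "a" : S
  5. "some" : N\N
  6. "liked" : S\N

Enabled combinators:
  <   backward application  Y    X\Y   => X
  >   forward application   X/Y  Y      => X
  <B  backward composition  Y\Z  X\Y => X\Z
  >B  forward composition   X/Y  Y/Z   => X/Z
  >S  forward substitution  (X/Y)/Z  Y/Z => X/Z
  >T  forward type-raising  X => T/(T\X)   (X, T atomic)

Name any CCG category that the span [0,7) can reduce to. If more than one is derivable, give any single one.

[0,7] S   <
  [0,1] "in" : NP
  [1,7] S\NP   <B
    [1,6] N\NP   <B
      [1,5] N\NP   >
        [1,4] (N\NP)/S   <
          [1,3] N   >
            [1,2] "map" : N/NP
            [2,3] "which" : NP
          [3,4] "near" : ((N\NP)/S)\N
        [4,5] "a" : S
      [5,6] "some" : N\N
    [6,7] "liked" : S\N

S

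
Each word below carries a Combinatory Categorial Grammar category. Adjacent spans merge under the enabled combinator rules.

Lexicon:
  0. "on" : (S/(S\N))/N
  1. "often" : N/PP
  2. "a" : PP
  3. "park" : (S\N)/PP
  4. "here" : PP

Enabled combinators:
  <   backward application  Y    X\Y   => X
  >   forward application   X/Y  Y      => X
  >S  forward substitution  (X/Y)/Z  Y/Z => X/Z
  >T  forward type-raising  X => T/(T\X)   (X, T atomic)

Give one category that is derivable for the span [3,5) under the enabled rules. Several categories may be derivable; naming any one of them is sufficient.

S\N

[0,5] S   >
  [0,3] S/(S\N)   >
    [0,1] "on" : (S/(S\N))/N
    [1,3] N   >
      [1,2] "often" : N/PP
      [2,3] "a" : PP
  [3,5] S\N   >
    [3,4] "park" : (S\N)/PP
    [4,5] "here" : PP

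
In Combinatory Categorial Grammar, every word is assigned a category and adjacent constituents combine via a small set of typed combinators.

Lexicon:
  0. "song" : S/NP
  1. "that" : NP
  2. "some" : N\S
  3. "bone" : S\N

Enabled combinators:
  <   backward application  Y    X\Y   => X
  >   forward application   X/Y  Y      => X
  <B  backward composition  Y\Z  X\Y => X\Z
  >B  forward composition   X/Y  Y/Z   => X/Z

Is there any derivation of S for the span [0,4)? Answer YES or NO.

YES

[0,4] S   <
  [0,3] N   <
    [0,2] S   >
      [0,1] "song" : S/NP
      [1,2] "that" : NP
    [2,3] "some" : N\S
  [3,4] "bone" : S\N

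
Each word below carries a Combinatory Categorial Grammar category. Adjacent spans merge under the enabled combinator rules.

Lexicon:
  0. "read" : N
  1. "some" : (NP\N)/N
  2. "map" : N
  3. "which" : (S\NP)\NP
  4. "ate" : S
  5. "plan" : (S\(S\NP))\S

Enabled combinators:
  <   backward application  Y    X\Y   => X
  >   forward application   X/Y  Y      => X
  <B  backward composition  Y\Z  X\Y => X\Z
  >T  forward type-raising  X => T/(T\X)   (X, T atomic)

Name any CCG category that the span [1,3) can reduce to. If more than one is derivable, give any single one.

NP\N

[0,6] S   <
  [0,4] S\NP   <
    [0,3] NP   <
      [0,1] "read" : N
      [1,3] NP\N   >
        [1,2] "some" : (NP\N)/N
        [2,3] "map" : N
    [3,4] "which" : (S\NP)\NP
  [4,6] S\(S\NP)   <
    [4,5] "ate" : S
    [5,6] "plan" : (S\(S\NP))\S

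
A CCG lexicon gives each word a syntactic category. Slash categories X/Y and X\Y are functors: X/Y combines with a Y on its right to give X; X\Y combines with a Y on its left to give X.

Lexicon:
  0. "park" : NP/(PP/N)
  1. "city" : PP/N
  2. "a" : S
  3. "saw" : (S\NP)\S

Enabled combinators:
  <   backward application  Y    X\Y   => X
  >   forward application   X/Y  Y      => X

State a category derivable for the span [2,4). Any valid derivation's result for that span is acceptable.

S\NP

[0,4] S   <
  [0,2] NP   >
    [0,1] "park" : NP/(PP/N)
    [1,2] "city" : PP/N
  [2,4] S\NP   <
    [2,3] "a" : S
    [3,4] "saw" : (S\NP)\S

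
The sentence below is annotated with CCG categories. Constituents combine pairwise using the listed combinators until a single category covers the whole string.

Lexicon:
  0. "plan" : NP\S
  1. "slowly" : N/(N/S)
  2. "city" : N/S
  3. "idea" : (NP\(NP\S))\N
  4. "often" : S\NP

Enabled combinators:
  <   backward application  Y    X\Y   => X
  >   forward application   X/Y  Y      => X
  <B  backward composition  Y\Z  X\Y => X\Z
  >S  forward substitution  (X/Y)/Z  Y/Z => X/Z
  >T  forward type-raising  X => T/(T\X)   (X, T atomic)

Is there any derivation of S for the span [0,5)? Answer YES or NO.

[0,5] S   <
  [0,4] NP   <
    [0,1] "plan" : NP\S
    [1,4] NP\(NP\S)   <
      [1,3] N   >
        [1,2] "slowly" : N/(N/S)
        [2,3] "city" : N/S
      [3,4] "idea" : (NP\(NP\S))\N
  [4,5] "often" : S\NP

YES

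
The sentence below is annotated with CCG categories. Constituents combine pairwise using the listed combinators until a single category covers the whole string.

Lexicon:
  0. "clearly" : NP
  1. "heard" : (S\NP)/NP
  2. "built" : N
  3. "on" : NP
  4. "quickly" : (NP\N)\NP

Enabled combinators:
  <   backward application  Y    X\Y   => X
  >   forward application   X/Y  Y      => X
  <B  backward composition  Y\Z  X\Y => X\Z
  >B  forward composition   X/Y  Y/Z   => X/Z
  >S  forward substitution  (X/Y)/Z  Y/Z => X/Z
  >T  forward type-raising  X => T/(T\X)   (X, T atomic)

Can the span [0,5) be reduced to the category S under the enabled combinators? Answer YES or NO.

YES

[0,5] S   <
  [0,1] "clearly" : NP
  [1,5] S\NP   >
    [1,2] "heard" : (S\NP)/NP
    [2,5] NP   >
      [2,3] NP/(NP\N)   >T
        [2,3] "built" : N
      [3,5] NP\N   <
        [3,4] "on" : NP
        [4,5] "quickly" : (NP\N)\NP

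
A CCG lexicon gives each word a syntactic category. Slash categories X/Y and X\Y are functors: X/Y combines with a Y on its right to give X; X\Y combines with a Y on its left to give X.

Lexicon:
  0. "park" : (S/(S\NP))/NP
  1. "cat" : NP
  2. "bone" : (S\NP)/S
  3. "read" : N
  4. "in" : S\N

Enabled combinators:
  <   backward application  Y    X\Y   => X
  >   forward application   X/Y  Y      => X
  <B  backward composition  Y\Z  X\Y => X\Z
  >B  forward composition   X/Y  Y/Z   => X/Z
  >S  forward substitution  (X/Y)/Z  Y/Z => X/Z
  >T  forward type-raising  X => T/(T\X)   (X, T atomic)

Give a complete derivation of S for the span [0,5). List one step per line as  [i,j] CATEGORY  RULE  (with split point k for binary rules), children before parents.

[0,1] (S/(S\NP))/NP  lex  "park"
[1,2] NP  lex  "cat"
[0,2] S/(S\NP)  >  k=1
[2,3] (S\NP)/S  lex  "bone"
[3,4] N  lex  "read"
[4,5] S\N  lex  "in"
[3,5] S  <  k=4
[2,5] S\NP  >  k=3
[0,5] S  >  k=2

[0,5] S   >
  [0,2] S/(S\NP)   >
    [0,1] "park" : (S/(S\NP))/NP
    [1,2] "cat" : NP
  [2,5] S\NP   >
    [2,3] "bone" : (S\NP)/S
    [3,5] S   <
      [3,4] "read" : N
      [4,5] "in" : S\N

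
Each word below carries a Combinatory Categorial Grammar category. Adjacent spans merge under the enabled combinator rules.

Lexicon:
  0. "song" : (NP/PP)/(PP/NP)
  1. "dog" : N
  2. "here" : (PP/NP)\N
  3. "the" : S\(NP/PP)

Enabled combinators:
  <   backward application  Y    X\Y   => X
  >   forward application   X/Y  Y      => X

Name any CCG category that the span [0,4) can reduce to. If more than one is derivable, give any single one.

[0,4] S   <
  [0,3] NP/PP   >
    [0,1] "song" : (NP/PP)/(PP/NP)
    [1,3] PP/NP   <
      [1,2] "dog" : N
      [2,3] "here" : (PP/NP)\N
  [3,4] "the" : S\(NP/PP)

S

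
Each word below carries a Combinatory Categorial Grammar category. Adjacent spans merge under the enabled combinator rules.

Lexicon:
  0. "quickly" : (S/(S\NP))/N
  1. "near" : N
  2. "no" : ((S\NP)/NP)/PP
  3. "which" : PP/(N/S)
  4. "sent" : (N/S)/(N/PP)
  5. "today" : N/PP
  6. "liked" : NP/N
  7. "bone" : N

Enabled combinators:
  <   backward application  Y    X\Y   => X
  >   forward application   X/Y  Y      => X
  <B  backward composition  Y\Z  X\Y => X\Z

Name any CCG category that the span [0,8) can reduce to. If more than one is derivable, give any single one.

[0,8] S   >
  [0,2] S/(S\NP)   >
    [0,1] "quickly" : (S/(S\NP))/N
    [1,2] "near" : N
  [2,8] S\NP   >
    [2,6] (S\NP)/NP   >
      [2,3] "no" : ((S\NP)/NP)/PP
      [3,6] PP   >
        [3,4] "which" : PP/(N/S)
        [4,6] N/S   >
          [4,5] "sent" : (N/S)/(N/PP)
          [5,6] "today" : N/PP
    [6,8] NP   >
      [6,7] "liked" : NP/N
      [7,8] "bone" : N

S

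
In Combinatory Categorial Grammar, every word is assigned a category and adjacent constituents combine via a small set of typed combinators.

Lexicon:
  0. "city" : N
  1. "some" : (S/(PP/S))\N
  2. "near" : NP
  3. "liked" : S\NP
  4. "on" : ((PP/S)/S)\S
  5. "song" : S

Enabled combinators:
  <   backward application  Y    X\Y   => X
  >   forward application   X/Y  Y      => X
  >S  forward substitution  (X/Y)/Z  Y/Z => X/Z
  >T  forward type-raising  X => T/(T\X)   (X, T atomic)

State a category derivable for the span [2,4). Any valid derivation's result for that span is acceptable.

S

[0,6] S   >
  [0,2] S/(PP/S)   <
    [0,1] "city" : N
    [1,2] "some" : (S/(PP/S))\N
  [2,6] PP/S   >
    [2,5] (PP/S)/S   <
      [2,4] S   <
        [2,3] "near" : NP
        [3,4] "liked" : S\NP
      [4,5] "on" : ((PP/S)/S)\S
    [5,6] "song" : S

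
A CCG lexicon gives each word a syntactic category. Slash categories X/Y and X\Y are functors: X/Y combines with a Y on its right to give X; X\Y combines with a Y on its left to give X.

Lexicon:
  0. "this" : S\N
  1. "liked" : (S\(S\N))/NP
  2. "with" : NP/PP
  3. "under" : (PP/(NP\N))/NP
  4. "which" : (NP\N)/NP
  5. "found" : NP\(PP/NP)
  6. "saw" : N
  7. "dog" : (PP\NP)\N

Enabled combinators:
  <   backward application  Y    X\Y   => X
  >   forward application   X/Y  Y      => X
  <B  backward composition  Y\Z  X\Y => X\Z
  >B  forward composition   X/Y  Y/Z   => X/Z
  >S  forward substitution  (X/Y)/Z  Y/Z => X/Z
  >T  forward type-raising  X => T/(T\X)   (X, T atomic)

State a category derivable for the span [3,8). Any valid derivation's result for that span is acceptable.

[0,8] S   <
  [0,1] "this" : S\N
  [1,8] S\(S\N)   >
    [1,2] "liked" : (S\(S\N))/NP
    [2,8] NP   >
      [2,3] "with" : NP/PP
      [3,8] PP   <
        [3,6] NP   <
          [3,5] PP/NP   >S
            [3,4] "under" : (PP/(NP\N))/NP
            [4,5] "which" : (NP\N)/NP
          [5,6] "found" : NP\(PP/NP)
        [6,8] PP\NP   <
          [6,7] "saw" : N
          [7,8] "dog" : (PP\NP)\N

PP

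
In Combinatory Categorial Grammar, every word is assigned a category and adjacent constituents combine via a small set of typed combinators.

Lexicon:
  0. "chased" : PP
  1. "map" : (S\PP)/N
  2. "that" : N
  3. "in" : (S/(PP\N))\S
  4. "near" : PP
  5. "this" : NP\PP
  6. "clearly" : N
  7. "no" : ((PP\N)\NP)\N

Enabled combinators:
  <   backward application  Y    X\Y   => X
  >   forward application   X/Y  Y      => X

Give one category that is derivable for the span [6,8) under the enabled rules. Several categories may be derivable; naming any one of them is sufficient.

(PP\N)\NP

[0,8] S   >
  [0,4] S/(PP\N)   <
    [0,3] S   <
      [0,1] "chased" : PP
      [1,3] S\PP   >
        [1,2] "map" : (S\PP)/N
        [2,3] "that" : N
    [3,4] "in" : (S/(PP\N))\S
  [4,8] PP\N   <
    [4,6] NP   <
      [4,5] "near" : PP
      [5,6] "this" : NP\PP
    [6,8] (PP\N)\NP   <
      [6,7] "clearly" : N
      [7,8] "no" : ((PP\N)\NP)\N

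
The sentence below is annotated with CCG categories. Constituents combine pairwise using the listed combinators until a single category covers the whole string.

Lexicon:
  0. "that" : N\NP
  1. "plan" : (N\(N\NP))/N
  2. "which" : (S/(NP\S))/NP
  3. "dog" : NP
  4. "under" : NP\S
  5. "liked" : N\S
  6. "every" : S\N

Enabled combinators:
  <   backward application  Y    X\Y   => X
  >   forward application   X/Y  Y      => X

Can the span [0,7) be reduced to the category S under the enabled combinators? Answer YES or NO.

[0,7] S   <
  [0,6] N   <
    [0,1] "that" : N\NP
    [1,6] N\(N\NP)   >
      [1,2] "plan" : (N\(N\NP))/N
      [2,6] N   <
        [2,5] S   >
          [2,4] S/(NP\S)   >
            [2,3] "which" : (S/(NP\S))/NP
            [3,4] "dog" : NP
          [4,5] "under" : NP\S
        [5,6] "liked" : N\S
  [6,7] "every" : S\N

YES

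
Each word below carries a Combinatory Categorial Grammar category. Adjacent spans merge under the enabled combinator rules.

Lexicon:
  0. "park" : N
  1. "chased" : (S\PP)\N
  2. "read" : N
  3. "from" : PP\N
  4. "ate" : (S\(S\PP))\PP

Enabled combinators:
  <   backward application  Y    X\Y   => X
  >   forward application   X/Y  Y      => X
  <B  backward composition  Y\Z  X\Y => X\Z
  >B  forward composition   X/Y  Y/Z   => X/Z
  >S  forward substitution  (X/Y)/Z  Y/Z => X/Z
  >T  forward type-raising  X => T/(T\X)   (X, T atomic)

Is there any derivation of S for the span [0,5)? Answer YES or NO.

YES

[0,5] S   <
  [0,2] S\PP   <
    [0,1] "park" : N
    [1,2] "chased" : (S\PP)\N
  [2,5] S\(S\PP)   <
    [2,4] PP   <
      [2,3] "read" : N
      [3,4] "from" : PP\N
    [4,5] "ate" : (S\(S\PP))\PP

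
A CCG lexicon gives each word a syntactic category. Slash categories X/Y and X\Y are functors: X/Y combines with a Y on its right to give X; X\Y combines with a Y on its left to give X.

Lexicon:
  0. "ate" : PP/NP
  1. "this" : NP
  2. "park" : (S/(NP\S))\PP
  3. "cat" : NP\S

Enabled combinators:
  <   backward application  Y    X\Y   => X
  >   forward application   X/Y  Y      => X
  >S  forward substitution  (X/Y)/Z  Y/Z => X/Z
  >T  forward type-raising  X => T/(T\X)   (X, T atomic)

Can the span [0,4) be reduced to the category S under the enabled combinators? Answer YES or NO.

[0,4] S   >
  [0,3] S/(NP\S)   <
    [0,2] PP   >
      [0,1] "ate" : PP/NP
      [1,2] "this" : NP
    [2,3] "park" : (S/(NP\S))\PP
  [3,4] "cat" : NP\S

YES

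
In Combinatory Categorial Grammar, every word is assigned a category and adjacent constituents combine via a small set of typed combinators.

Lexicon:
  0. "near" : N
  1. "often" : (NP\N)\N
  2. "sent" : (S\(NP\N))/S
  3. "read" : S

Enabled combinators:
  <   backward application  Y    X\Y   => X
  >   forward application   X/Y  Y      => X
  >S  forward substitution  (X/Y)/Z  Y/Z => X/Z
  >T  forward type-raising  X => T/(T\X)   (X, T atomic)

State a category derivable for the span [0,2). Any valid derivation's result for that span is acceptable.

[0,4] S   <
  [0,2] NP\N   <
    [0,1] "near" : N
    [1,2] "often" : (NP\N)\N
  [2,4] S\(NP\N)   >
    [2,3] "sent" : (S\(NP\N))/S
    [3,4] "read" : S

NP\N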